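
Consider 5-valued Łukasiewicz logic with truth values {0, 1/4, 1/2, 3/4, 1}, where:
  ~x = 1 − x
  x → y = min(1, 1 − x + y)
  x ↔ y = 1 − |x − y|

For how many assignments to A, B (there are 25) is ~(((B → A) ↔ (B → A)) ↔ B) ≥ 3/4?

10

value 1: 5 assignments (counts)
value 3/4: 5 assignments (counts)
value 1/2: 5 assignments
value 1/4: 5 assignments
value 0: 5 assignments
So 10 of the 25 assignments meet the threshold.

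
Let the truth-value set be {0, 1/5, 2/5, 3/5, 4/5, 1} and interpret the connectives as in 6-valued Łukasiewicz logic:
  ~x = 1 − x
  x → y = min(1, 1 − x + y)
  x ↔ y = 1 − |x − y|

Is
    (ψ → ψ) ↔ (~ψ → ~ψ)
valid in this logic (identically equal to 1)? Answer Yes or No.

Yes

ψ = 0 ↦ 1
ψ = 1/5 ↦ 1
ψ = 2/5 ↦ 1
ψ = 3/5 ↦ 1
ψ = 4/5 ↦ 1
ψ = 1 ↦ 1
Every assignment gives a value ≥ 1.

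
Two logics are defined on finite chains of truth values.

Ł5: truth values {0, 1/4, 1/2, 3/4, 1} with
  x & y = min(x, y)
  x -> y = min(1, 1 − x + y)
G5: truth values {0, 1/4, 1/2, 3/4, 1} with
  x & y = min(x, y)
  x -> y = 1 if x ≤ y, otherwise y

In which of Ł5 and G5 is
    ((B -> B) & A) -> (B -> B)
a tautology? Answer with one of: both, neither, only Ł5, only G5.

both

In Ł5: every assignment gives 1 — tautology.
In G5: every assignment gives 1 — tautology.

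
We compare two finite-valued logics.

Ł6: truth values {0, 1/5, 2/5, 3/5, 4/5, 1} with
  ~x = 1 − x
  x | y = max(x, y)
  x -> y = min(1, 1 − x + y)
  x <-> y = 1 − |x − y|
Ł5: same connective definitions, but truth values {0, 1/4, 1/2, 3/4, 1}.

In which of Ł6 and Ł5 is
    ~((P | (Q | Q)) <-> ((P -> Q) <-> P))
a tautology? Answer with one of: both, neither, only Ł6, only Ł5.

neither

In Ł6: at P = 0, Q = 0 the value is 0 — not a tautology.
In Ł5: at P = 0, Q = 0 the value is 0 — not a tautology.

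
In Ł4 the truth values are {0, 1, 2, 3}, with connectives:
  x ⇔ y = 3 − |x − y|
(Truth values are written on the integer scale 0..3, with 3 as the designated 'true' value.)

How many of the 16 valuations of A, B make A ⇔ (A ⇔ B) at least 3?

A = 0, B = 0 ↦ 0  <
A = 0, B = 1 ↦ 1  <
A = 0, B = 2 ↦ 2  <
A = 0, B = 3 ↦ 3  ≥
A = 1, B = 0 ↦ 2  <
A = 1, B = 1 ↦ 1  <
A = 1, B = 2 ↦ 2  <
A = 1, B = 3 ↦ 3  ≥
A = 2, B = 0 ↦ 2  <
A = 2, B = 1 ↦ 3  ≥
A = 2, B = 2 ↦ 2  <
A = 2, B = 3 ↦ 3  ≥
A = 3, B = 0 ↦ 0  <
A = 3, B = 1 ↦ 1  <
A = 3, B = 2 ↦ 2  <
A = 3, B = 3 ↦ 3  ≥
So 5 of the 16 assignments meet the threshold.

5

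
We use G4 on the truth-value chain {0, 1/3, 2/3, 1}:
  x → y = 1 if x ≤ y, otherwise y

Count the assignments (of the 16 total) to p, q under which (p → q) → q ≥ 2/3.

13

p = 0, q = 0 ↦ 0  <
p = 0, q = 1/3 ↦ 1/3  <
p = 0, q = 2/3 ↦ 2/3  ≥
p = 0, q = 1 ↦ 1  ≥
p = 1/3, q = 0 ↦ 1  ≥
p = 1/3, q = 1/3 ↦ 1/3  <
p = 1/3, q = 2/3 ↦ 2/3  ≥
p = 1/3, q = 1 ↦ 1  ≥
p = 2/3, q = 0 ↦ 1  ≥
p = 2/3, q = 1/3 ↦ 1  ≥
p = 2/3, q = 2/3 ↦ 2/3  ≥
p = 2/3, q = 1 ↦ 1  ≥
p = 1, q = 0 ↦ 1  ≥
p = 1, q = 1/3 ↦ 1  ≥
p = 1, q = 2/3 ↦ 1  ≥
p = 1, q = 1 ↦ 1  ≥
So 13 of the 16 assignments meet the threshold.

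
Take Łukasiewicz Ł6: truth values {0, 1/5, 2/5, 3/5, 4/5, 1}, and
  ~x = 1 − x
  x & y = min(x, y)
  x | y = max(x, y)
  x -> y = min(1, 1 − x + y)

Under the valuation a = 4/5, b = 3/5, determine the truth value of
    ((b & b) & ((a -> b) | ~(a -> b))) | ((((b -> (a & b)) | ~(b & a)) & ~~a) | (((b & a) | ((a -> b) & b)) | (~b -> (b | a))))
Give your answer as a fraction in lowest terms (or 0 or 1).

1

b & b = 3/5 & 3/5 = 3/5
a -> b = 4/5 -> 3/5 = 4/5
a -> b = 4/5 -> 3/5 = 4/5
~(a -> b) = ~4/5 = 1/5
(a -> b) | ~(a -> b) = 4/5 | 1/5 = 4/5
(b & b) & ((a -> b) | ~(a -> b)) = 3/5 & 4/5 = 3/5
a & b = 4/5 & 3/5 = 3/5
b -> (a & b) = 3/5 -> 3/5 = 1
b & a = 3/5 & 4/5 = 3/5
~(b & a) = ~3/5 = 2/5
(b -> (a & b)) | ~(b & a) = 1 | 2/5 = 1
~a = ~4/5 = 1/5
~~a = ~1/5 = 4/5
((b -> (a & b)) | ~(b & a)) & ~~a = 1 & 4/5 = 4/5
b & a = 3/5 & 4/5 = 3/5
a -> b = 4/5 -> 3/5 = 4/5
(a -> b) & b = 4/5 & 3/5 = 3/5
(b & a) | ((a -> b) & b) = 3/5 | 3/5 = 3/5
~b = ~3/5 = 2/5
b | a = 3/5 | 4/5 = 4/5
~b -> (b | a) = 2/5 -> 4/5 = 1
((b & a) | ((a -> b) & b)) | (~b -> (b | a)) = 3/5 | 1 = 1
(((b -> (a & b)) | ~(b & a)) & ~~a) | (((b & a) | ((a -> b) & b)) | (~b -> (b | a))) = 4/5 | 1 = 1
((b & b) & ((a -> b) | ~(a -> b))) | ((((b -> (a & b)) | ~(b & a)) & ~~a) | (((b & a) | ((a -> b) & b)) | (~b -> (b | a)))) = 3/5 | 1 = 1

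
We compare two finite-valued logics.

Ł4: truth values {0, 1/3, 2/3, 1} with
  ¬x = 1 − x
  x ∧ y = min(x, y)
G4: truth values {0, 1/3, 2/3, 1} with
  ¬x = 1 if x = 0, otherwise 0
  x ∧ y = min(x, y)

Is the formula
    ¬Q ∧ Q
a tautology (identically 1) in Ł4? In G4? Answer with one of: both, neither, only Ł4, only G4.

neither

In Ł4: at Q = 0 the value is 0 — not a tautology.
In G4: at Q = 0 the value is 0 — not a tautology.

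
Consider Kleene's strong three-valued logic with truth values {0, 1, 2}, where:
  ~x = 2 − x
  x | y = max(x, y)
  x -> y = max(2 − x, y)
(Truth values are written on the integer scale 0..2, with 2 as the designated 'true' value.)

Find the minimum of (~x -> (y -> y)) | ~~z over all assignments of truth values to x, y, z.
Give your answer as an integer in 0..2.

1

Take x = 0, y = 1, z = 0:
~x = ~0 = 2
y -> y = 1 -> 1 = 1
~x -> (y -> y) = 2 -> 1 = 1
~z = ~0 = 2
~~z = ~2 = 0
(~x -> (y -> y)) | ~~z = 1 | 0 = 1
No assignment yields a value below 1, so this is the minimum.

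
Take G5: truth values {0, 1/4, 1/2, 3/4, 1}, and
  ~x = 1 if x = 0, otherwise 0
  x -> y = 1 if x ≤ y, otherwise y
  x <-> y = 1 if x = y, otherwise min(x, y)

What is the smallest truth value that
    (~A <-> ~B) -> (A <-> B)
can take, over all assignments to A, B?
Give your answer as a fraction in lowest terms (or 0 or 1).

Take A = 1/4, B = 1/2:
~A = ~1/4 = 0
~B = ~1/2 = 0
~A <-> ~B = 0 <-> 0 = 1
A <-> B = 1/4 <-> 1/2 = 1/4
(~A <-> ~B) -> (A <-> B) = 1 -> 1/4 = 1/4
No assignment yields a value below 1/4, so this is the minimum.

1/4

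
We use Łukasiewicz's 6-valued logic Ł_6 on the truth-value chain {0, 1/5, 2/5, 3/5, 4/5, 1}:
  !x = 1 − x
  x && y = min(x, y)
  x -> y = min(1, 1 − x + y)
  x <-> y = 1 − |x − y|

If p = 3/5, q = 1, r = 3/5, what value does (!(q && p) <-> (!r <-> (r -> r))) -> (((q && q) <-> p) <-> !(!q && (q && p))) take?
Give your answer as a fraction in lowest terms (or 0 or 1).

3/5

q && p = 1 && 3/5 = 3/5
!(q && p) = !3/5 = 2/5
!r = !3/5 = 2/5
r -> r = 3/5 -> 3/5 = 1
!r <-> (r -> r) = 2/5 <-> 1 = 2/5
!(q && p) <-> (!r <-> (r -> r)) = 2/5 <-> 2/5 = 1
q && q = 1 && 1 = 1
(q && q) <-> p = 1 <-> 3/5 = 3/5
!q = !1 = 0
q && p = 1 && 3/5 = 3/5
!q && (q && p) = 0 && 3/5 = 0
!(!q && (q && p)) = !0 = 1
((q && q) <-> p) <-> !(!q && (q && p)) = 3/5 <-> 1 = 3/5
(!(q && p) <-> (!r <-> (r -> r))) -> (((q && q) <-> p) <-> !(!q && (q && p))) = 1 -> 3/5 = 3/5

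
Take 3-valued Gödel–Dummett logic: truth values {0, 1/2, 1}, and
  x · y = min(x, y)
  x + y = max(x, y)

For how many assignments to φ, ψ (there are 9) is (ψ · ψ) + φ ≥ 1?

φ = 0, ψ = 0 ↦ 0  <
φ = 0, ψ = 1/2 ↦ 1/2  <
φ = 0, ψ = 1 ↦ 1  ≥
φ = 1/2, ψ = 0 ↦ 1/2  <
φ = 1/2, ψ = 1/2 ↦ 1/2  <
φ = 1/2, ψ = 1 ↦ 1  ≥
φ = 1, ψ = 0 ↦ 1  ≥
φ = 1, ψ = 1/2 ↦ 1  ≥
φ = 1, ψ = 1 ↦ 1  ≥
So 5 of the 9 assignments meet the threshold.

5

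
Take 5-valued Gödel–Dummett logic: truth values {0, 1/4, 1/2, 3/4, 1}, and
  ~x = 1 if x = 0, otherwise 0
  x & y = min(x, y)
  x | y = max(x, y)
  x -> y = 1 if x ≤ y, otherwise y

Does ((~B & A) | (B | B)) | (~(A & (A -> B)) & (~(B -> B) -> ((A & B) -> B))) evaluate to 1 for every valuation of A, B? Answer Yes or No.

Counterexample: take A = 1/4, B = 1/4.
~B = ~1/4 = 0
~B & A = 0 & 1/4 = 0
B | B = 1/4 | 1/4 = 1/4
(~B & A) | (B | B) = 0 | 1/4 = 1/4
A -> B = 1/4 -> 1/4 = 1
A & (A -> B) = 1/4 & 1 = 1/4
~(A & (A -> B)) = ~1/4 = 0
B -> B = 1/4 -> 1/4 = 1
~(B -> B) = ~1 = 0
A & B = 1/4 & 1/4 = 1/4
(A & B) -> B = 1/4 -> 1/4 = 1
~(B -> B) -> ((A & B) -> B) = 0 -> 1 = 1
~(A & (A -> B)) & (~(B -> B) -> ((A & B) -> B)) = 0 & 1 = 0
((~B & A) | (B | B)) | (~(A & (A -> B)) & (~(B -> B) -> ((A & B) -> B))) = 1/4 | 0 = 1/4
This gives 1/4 ≠ 1.

No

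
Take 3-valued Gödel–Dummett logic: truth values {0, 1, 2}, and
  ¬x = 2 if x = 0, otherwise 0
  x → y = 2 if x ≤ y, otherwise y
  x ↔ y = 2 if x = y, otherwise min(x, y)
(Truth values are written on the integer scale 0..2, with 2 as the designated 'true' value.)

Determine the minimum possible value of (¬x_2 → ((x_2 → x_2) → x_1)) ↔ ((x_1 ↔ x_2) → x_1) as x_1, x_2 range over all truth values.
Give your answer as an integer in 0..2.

Take x_1 = 1, x_2 = 0:
¬x_2 = ¬0 = 2
x_2 → x_2 = 0 → 0 = 2
(x_2 → x_2) → x_1 = 2 → 1 = 1
¬x_2 → ((x_2 → x_2) → x_1) = 2 → 1 = 1
x_1 ↔ x_2 = 1 ↔ 0 = 0
(x_1 ↔ x_2) → x_1 = 0 → 1 = 2
(¬x_2 → ((x_2 → x_2) → x_1)) ↔ ((x_1 ↔ x_2) → x_1) = 1 ↔ 2 = 1
No assignment yields a value below 1, so this is the minimum.

1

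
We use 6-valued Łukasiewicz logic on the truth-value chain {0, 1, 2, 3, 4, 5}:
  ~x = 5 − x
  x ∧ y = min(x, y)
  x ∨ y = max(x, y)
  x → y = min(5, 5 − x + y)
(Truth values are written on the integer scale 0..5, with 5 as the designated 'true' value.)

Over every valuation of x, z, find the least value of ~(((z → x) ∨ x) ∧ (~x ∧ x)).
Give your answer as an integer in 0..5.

Take x = 2, z = 0:
z → x = 0 → 2 = 5
(z → x) ∨ x = 5 ∨ 2 = 5
~x = ~2 = 3
~x ∧ x = 3 ∧ 2 = 2
((z → x) ∨ x) ∧ (~x ∧ x) = 5 ∧ 2 = 2
~(((z → x) ∨ x) ∧ (~x ∧ x)) = ~2 = 3
No assignment yields a value below 3, so this is the minimum.

3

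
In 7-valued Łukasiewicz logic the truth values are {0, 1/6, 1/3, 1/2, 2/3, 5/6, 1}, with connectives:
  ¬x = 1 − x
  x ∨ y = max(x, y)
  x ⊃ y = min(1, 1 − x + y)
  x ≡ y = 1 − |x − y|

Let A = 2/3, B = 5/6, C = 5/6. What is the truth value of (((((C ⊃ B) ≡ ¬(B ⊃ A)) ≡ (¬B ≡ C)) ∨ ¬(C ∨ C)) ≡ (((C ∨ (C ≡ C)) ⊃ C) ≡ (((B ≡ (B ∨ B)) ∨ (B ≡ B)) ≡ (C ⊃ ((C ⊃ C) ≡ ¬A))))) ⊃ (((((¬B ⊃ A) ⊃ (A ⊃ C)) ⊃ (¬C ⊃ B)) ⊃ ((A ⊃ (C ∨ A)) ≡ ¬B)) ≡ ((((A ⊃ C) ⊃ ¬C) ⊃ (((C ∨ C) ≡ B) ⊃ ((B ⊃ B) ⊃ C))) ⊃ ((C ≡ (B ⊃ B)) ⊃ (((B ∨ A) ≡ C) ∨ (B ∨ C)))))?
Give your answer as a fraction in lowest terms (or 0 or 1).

C ⊃ B = 5/6 ⊃ 5/6 = 1
B ⊃ A = 5/6 ⊃ 2/3 = 5/6
¬(B ⊃ A) = ¬5/6 = 1/6
(C ⊃ B) ≡ ¬(B ⊃ A) = 1 ≡ 1/6 = 1/6
¬B = ¬5/6 = 1/6
¬B ≡ C = 1/6 ≡ 5/6 = 1/3
((C ⊃ B) ≡ ¬(B ⊃ A)) ≡ (¬B ≡ C) = 1/6 ≡ 1/3 = 5/6
C ∨ C = 5/6 ∨ 5/6 = 5/6
¬(C ∨ C) = ¬5/6 = 1/6
(((C ⊃ B) ≡ ¬(B ⊃ A)) ≡ (¬B ≡ C)) ∨ ¬(C ∨ C) = 5/6 ∨ 1/6 = 5/6
C ≡ C = 5/6 ≡ 5/6 = 1
C ∨ (C ≡ C) = 5/6 ∨ 1 = 1
(C ∨ (C ≡ C)) ⊃ C = 1 ⊃ 5/6 = 5/6
B ∨ B = 5/6 ∨ 5/6 = 5/6
B ≡ (B ∨ B) = 5/6 ≡ 5/6 = 1
B ≡ B = 5/6 ≡ 5/6 = 1
(B ≡ (B ∨ B)) ∨ (B ≡ B) = 1 ∨ 1 = 1
C ⊃ C = 5/6 ⊃ 5/6 = 1
¬A = ¬2/3 = 1/3
(C ⊃ C) ≡ ¬A = 1 ≡ 1/3 = 1/3
C ⊃ ((C ⊃ C) ≡ ¬A) = 5/6 ⊃ 1/3 = 1/2
((B ≡ (B ∨ B)) ∨ (B ≡ B)) ≡ (C ⊃ ((C ⊃ C) ≡ ¬A)) = 1 ≡ 1/2 = 1/2
((C ∨ (C ≡ C)) ⊃ C) ≡ (((B ≡ (B ∨ B)) ∨ (B ≡ B)) ≡ (C ⊃ ((C ⊃ C) ≡ ¬A))) = 5/6 ≡ 1/2 = 2/3
((((C ⊃ B) ≡ ¬(B ⊃ A)) ≡ (¬B ≡ C)) ∨ ¬(C ∨ C)) ≡ (((C ∨ (C ≡ C)) ⊃ C) ≡ (((B ≡ (B ∨ B)) ∨ (B ≡ B)) ≡ (C ⊃ ((C ⊃ C) ≡ ¬A)))) = 5/6 ≡ 2/3 = 5/6
¬B = ¬5/6 = 1/6
¬B ⊃ A = 1/6 ⊃ 2/3 = 1
A ⊃ C = 2/3 ⊃ 5/6 = 1
(¬B ⊃ A) ⊃ (A ⊃ C) = 1 ⊃ 1 = 1
¬C = ¬5/6 = 1/6
¬C ⊃ B = 1/6 ⊃ 5/6 = 1
((¬B ⊃ A) ⊃ (A ⊃ C)) ⊃ (¬C ⊃ B) = 1 ⊃ 1 = 1
C ∨ A = 5/6 ∨ 2/3 = 5/6
A ⊃ (C ∨ A) = 2/3 ⊃ 5/6 = 1
¬B = ¬5/6 = 1/6
(A ⊃ (C ∨ A)) ≡ ¬B = 1 ≡ 1/6 = 1/6
(((¬B ⊃ A) ⊃ (A ⊃ C)) ⊃ (¬C ⊃ B)) ⊃ ((A ⊃ (C ∨ A)) ≡ ¬B) = 1 ⊃ 1/6 = 1/6
A ⊃ C = 2/3 ⊃ 5/6 = 1
¬C = ¬5/6 = 1/6
(A ⊃ C) ⊃ ¬C = 1 ⊃ 1/6 = 1/6
C ∨ C = 5/6 ∨ 5/6 = 5/6
(C ∨ C) ≡ B = 5/6 ≡ 5/6 = 1
B ⊃ B = 5/6 ⊃ 5/6 = 1
(B ⊃ B) ⊃ C = 1 ⊃ 5/6 = 5/6
((C ∨ C) ≡ B) ⊃ ((B ⊃ B) ⊃ C) = 1 ⊃ 5/6 = 5/6
((A ⊃ C) ⊃ ¬C) ⊃ (((C ∨ C) ≡ B) ⊃ ((B ⊃ B) ⊃ C)) = 1/6 ⊃ 5/6 = 1
B ⊃ B = 5/6 ⊃ 5/6 = 1
C ≡ (B ⊃ B) = 5/6 ≡ 1 = 5/6
B ∨ A = 5/6 ∨ 2/3 = 5/6
(B ∨ A) ≡ C = 5/6 ≡ 5/6 = 1
B ∨ C = 5/6 ∨ 5/6 = 5/6
((B ∨ A) ≡ C) ∨ (B ∨ C) = 1 ∨ 5/6 = 1
(C ≡ (B ⊃ B)) ⊃ (((B ∨ A) ≡ C) ∨ (B ∨ C)) = 5/6 ⊃ 1 = 1
(((A ⊃ C) ⊃ ¬C) ⊃ (((C ∨ C) ≡ B) ⊃ ((B ⊃ B) ⊃ C))) ⊃ ((C ≡ (B ⊃ B)) ⊃ (((B ∨ A) ≡ C) ∨ (B ∨ C))) = 1 ⊃ 1 = 1
((((¬B ⊃ A) ⊃ (A ⊃ C)) ⊃ (¬C ⊃ B)) ⊃ ((A ⊃ (C ∨ A)) ≡ ¬B)) ≡ ((((A ⊃ C) ⊃ ¬C) ⊃ (((C ∨ C) ≡ B) ⊃ ((B ⊃ B) ⊃ C))) ⊃ ((C ≡ (B ⊃ B)) ⊃ (((B ∨ A) ≡ C) ∨ (B ∨ C)))) = 1/6 ≡ 1 = 1/6
(((((C ⊃ B) ≡ ¬(B ⊃ A)) ≡ (¬B ≡ C)) ∨ ¬(C ∨ C)) ≡ (((C ∨ (C ≡ C)) ⊃ C) ≡ (((B ≡ (B ∨ B)) ∨ (B ≡ B)) ≡ (C ⊃ ((C ⊃ C) ≡ ¬A))))) ⊃ (((((¬B ⊃ A) ⊃ (A ⊃ C)) ⊃ (¬C ⊃ B)) ⊃ ((A ⊃ (C ∨ A)) ≡ ¬B)) ≡ ((((A ⊃ C) ⊃ ¬C) ⊃ (((C ∨ C) ≡ B) ⊃ ((B ⊃ B) ⊃ C))) ⊃ ((C ≡ (B ⊃ B)) ⊃ (((B ∨ A) ≡ C) ∨ (B ∨ C))))) = 5/6 ⊃ 1/6 = 1/3

1/3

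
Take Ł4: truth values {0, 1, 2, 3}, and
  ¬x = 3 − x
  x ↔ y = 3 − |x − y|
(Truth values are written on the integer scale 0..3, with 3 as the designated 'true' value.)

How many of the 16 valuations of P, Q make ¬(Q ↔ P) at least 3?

2

P = 0, Q = 0 ↦ 0  <
P = 0, Q = 1 ↦ 1  <
P = 0, Q = 2 ↦ 2  <
P = 0, Q = 3 ↦ 3  ≥
P = 1, Q = 0 ↦ 1  <
P = 1, Q = 1 ↦ 0  <
P = 1, Q = 2 ↦ 1  <
P = 1, Q = 3 ↦ 2  <
P = 2, Q = 0 ↦ 2  <
P = 2, Q = 1 ↦ 1  <
P = 2, Q = 2 ↦ 0  <
P = 2, Q = 3 ↦ 1  <
P = 3, Q = 0 ↦ 3  ≥
P = 3, Q = 1 ↦ 2  <
P = 3, Q = 2 ↦ 1  <
P = 3, Q = 3 ↦ 0  <
So 2 of the 16 assignments meet the threshold.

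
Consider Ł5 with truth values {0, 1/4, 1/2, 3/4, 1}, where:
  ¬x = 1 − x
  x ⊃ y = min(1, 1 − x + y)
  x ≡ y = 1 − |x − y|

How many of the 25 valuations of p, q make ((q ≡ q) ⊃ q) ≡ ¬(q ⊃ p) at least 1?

9

value 1: 9 assignments (counts)
value 3/4: 7 assignments
value 1/2: 5 assignments
value 1/4: 3 assignments
value 0: 1 assignment
So 9 of the 25 assignments meet the threshold.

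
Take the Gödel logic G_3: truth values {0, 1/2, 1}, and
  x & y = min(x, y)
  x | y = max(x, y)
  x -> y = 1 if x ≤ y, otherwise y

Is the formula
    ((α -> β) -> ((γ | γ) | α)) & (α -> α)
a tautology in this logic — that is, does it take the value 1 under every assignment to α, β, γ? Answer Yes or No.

No

Counterexample: take α = 0, β = 0, γ = 0.
α -> β = 0 -> 0 = 1
γ | γ = 0 | 0 = 0
(γ | γ) | α = 0 | 0 = 0
(α -> β) -> ((γ | γ) | α) = 1 -> 0 = 0
α -> α = 0 -> 0 = 1
((α -> β) -> ((γ | γ) | α)) & (α -> α) = 0 & 1 = 0
This gives 0 ≠ 1.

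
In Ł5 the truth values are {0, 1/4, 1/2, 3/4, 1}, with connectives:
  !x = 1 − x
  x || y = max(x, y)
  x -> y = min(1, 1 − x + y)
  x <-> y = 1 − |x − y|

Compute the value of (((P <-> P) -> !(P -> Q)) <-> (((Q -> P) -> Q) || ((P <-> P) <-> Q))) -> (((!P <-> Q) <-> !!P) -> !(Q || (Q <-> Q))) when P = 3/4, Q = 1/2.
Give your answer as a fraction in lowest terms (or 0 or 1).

1/4

P <-> P = 3/4 <-> 3/4 = 1
P -> Q = 3/4 -> 1/2 = 3/4
!(P -> Q) = !3/4 = 1/4
(P <-> P) -> !(P -> Q) = 1 -> 1/4 = 1/4
Q -> P = 1/2 -> 3/4 = 1
(Q -> P) -> Q = 1 -> 1/2 = 1/2
P <-> P = 3/4 <-> 3/4 = 1
(P <-> P) <-> Q = 1 <-> 1/2 = 1/2
((Q -> P) -> Q) || ((P <-> P) <-> Q) = 1/2 || 1/2 = 1/2
((P <-> P) -> !(P -> Q)) <-> (((Q -> P) -> Q) || ((P <-> P) <-> Q)) = 1/4 <-> 1/2 = 3/4
!P = !3/4 = 1/4
!P <-> Q = 1/4 <-> 1/2 = 3/4
!P = !3/4 = 1/4
!!P = !1/4 = 3/4
(!P <-> Q) <-> !!P = 3/4 <-> 3/4 = 1
Q <-> Q = 1/2 <-> 1/2 = 1
Q || (Q <-> Q) = 1/2 || 1 = 1
!(Q || (Q <-> Q)) = !1 = 0
((!P <-> Q) <-> !!P) -> !(Q || (Q <-> Q)) = 1 -> 0 = 0
(((P <-> P) -> !(P -> Q)) <-> (((Q -> P) -> Q) || ((P <-> P) <-> Q))) -> (((!P <-> Q) <-> !!P) -> !(Q || (Q <-> Q))) = 3/4 -> 0 = 1/4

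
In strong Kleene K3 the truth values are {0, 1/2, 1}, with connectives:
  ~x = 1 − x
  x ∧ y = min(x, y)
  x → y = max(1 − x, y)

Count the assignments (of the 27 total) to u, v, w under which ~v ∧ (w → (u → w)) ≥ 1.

7

value 1: 7 assignments (counts)
value 1/2: 11 assignments
value 0: 9 assignments
So 7 of the 27 assignments meet the threshold.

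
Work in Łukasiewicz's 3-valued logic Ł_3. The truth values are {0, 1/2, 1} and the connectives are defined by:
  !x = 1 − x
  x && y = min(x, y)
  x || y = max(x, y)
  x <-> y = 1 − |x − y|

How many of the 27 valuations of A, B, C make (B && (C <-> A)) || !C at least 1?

value 1: 11 assignments (counts)
value 1/2: 11 assignments
value 0: 5 assignments
So 11 of the 27 assignments meet the threshold.

11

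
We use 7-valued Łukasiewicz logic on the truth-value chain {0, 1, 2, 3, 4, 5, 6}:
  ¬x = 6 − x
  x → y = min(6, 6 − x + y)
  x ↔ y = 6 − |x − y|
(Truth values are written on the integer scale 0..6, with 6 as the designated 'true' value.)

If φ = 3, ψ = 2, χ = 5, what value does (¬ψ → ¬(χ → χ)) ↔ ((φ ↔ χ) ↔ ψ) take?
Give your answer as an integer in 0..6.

¬ψ = ¬2 = 4
χ → χ = 5 → 5 = 6
¬(χ → χ) = ¬6 = 0
¬ψ → ¬(χ → χ) = 4 → 0 = 2
φ ↔ χ = 3 ↔ 5 = 4
(φ ↔ χ) ↔ ψ = 4 ↔ 2 = 4
(¬ψ → ¬(χ → χ)) ↔ ((φ ↔ χ) ↔ ψ) = 2 ↔ 4 = 4

4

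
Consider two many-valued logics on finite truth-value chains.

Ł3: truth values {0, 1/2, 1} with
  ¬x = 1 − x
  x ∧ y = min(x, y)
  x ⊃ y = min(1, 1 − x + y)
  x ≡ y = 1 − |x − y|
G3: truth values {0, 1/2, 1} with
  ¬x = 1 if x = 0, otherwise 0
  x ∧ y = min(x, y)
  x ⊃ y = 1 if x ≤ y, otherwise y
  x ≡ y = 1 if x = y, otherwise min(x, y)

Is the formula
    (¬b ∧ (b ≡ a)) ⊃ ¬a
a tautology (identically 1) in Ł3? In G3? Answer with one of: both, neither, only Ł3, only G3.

In Ł3: at a = 1, b = 1/2 the value is 1/2 — not a tautology.
In G3: every assignment gives 1 — tautology.

only G3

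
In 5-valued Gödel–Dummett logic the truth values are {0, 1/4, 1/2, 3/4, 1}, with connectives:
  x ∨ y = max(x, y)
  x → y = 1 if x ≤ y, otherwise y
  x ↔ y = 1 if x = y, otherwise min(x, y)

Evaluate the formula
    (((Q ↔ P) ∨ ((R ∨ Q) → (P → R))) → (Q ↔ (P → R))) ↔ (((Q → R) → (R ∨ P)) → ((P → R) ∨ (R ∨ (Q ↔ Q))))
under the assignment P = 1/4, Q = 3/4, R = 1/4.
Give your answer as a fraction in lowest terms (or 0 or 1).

Q ↔ P = 3/4 ↔ 1/4 = 1/4
R ∨ Q = 1/4 ∨ 3/4 = 3/4
P → R = 1/4 → 1/4 = 1
(R ∨ Q) → (P → R) = 3/4 → 1 = 1
(Q ↔ P) ∨ ((R ∨ Q) → (P → R)) = 1/4 ∨ 1 = 1
P → R = 1/4 → 1/4 = 1
Q ↔ (P → R) = 3/4 ↔ 1 = 3/4
((Q ↔ P) ∨ ((R ∨ Q) → (P → R))) → (Q ↔ (P → R)) = 1 → 3/4 = 3/4
Q → R = 3/4 → 1/4 = 1/4
R ∨ P = 1/4 ∨ 1/4 = 1/4
(Q → R) → (R ∨ P) = 1/4 → 1/4 = 1
P → R = 1/4 → 1/4 = 1
Q ↔ Q = 3/4 ↔ 3/4 = 1
R ∨ (Q ↔ Q) = 1/4 ∨ 1 = 1
(P → R) ∨ (R ∨ (Q ↔ Q)) = 1 ∨ 1 = 1
((Q → R) → (R ∨ P)) → ((P → R) ∨ (R ∨ (Q ↔ Q))) = 1 → 1 = 1
(((Q ↔ P) ∨ ((R ∨ Q) → (P → R))) → (Q ↔ (P → R))) ↔ (((Q → R) → (R ∨ P)) → ((P → R) ∨ (R ∨ (Q ↔ Q)))) = 3/4 ↔ 1 = 3/4

3/4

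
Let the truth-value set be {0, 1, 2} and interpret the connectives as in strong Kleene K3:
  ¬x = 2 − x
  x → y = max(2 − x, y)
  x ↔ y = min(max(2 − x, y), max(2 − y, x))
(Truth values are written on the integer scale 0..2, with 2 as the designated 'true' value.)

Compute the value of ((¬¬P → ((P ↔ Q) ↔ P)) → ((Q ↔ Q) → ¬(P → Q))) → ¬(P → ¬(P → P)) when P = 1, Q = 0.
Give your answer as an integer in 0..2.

¬P = ¬1 = 1
¬¬P = ¬1 = 1
P ↔ Q = 1 ↔ 0 = 1
(P ↔ Q) ↔ P = 1 ↔ 1 = 1
¬¬P → ((P ↔ Q) ↔ P) = 1 → 1 = 1
Q ↔ Q = 0 ↔ 0 = 2
P → Q = 1 → 0 = 1
¬(P → Q) = ¬1 = 1
(Q ↔ Q) → ¬(P → Q) = 2 → 1 = 1
(¬¬P → ((P ↔ Q) ↔ P)) → ((Q ↔ Q) → ¬(P → Q)) = 1 → 1 = 1
P → P = 1 → 1 = 1
¬(P → P) = ¬1 = 1
P → ¬(P → P) = 1 → 1 = 1
¬(P → ¬(P → P)) = ¬1 = 1
((¬¬P → ((P ↔ Q) ↔ P)) → ((Q ↔ Q) → ¬(P → Q))) → ¬(P → ¬(P → P)) = 1 → 1 = 1

1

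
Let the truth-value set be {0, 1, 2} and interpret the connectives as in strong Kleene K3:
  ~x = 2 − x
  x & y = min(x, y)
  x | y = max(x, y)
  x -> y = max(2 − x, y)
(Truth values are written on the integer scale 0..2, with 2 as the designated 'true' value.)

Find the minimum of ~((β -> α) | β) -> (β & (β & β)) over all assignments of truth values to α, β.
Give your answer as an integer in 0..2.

1

Take α = 0, β = 1:
β -> α = 1 -> 0 = 1
(β -> α) | β = 1 | 1 = 1
~((β -> α) | β) = ~1 = 1
β & β = 1 & 1 = 1
β & (β & β) = 1 & 1 = 1
~((β -> α) | β) -> (β & (β & β)) = 1 -> 1 = 1
No assignment yields a value below 1, so this is the minimum.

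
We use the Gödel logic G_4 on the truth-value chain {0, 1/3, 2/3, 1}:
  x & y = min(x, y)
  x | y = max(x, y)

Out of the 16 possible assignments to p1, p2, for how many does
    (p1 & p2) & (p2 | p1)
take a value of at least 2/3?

p1 = 0, p2 = 0 ↦ 0  <
p1 = 0, p2 = 1/3 ↦ 0  <
p1 = 0, p2 = 2/3 ↦ 0  <
p1 = 0, p2 = 1 ↦ 0  <
p1 = 1/3, p2 = 0 ↦ 0  <
p1 = 1/3, p2 = 1/3 ↦ 1/3  <
p1 = 1/3, p2 = 2/3 ↦ 1/3  <
p1 = 1/3, p2 = 1 ↦ 1/3  <
p1 = 2/3, p2 = 0 ↦ 0  <
p1 = 2/3, p2 = 1/3 ↦ 1/3  <
p1 = 2/3, p2 = 2/3 ↦ 2/3  ≥
p1 = 2/3, p2 = 1 ↦ 2/3  ≥
p1 = 1, p2 = 0 ↦ 0  <
p1 = 1, p2 = 1/3 ↦ 1/3  <
p1 = 1, p2 = 2/3 ↦ 2/3  ≥
p1 = 1, p2 = 1 ↦ 1  ≥
So 4 of the 16 assignments meet the threshold.

4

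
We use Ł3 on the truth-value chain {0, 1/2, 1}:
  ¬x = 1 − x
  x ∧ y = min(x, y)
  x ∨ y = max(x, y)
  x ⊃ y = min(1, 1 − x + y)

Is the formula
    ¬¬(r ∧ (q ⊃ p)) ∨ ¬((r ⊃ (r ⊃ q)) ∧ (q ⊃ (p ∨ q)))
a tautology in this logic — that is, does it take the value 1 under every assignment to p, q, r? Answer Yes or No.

Counterexample: take p = 0, q = 0, r = 0.
q ⊃ p = 0 ⊃ 0 = 1
r ∧ (q ⊃ p) = 0 ∧ 1 = 0
¬(r ∧ (q ⊃ p)) = ¬0 = 1
¬¬(r ∧ (q ⊃ p)) = ¬1 = 0
r ⊃ q = 0 ⊃ 0 = 1
r ⊃ (r ⊃ q) = 0 ⊃ 1 = 1
p ∨ q = 0 ∨ 0 = 0
q ⊃ (p ∨ q) = 0 ⊃ 0 = 1
(r ⊃ (r ⊃ q)) ∧ (q ⊃ (p ∨ q)) = 1 ∧ 1 = 1
¬((r ⊃ (r ⊃ q)) ∧ (q ⊃ (p ∨ q))) = ¬1 = 0
¬¬(r ∧ (q ⊃ p)) ∨ ¬((r ⊃ (r ⊃ q)) ∧ (q ⊃ (p ∨ q))) = 0 ∨ 0 = 0
This gives 0 ≠ 1.

No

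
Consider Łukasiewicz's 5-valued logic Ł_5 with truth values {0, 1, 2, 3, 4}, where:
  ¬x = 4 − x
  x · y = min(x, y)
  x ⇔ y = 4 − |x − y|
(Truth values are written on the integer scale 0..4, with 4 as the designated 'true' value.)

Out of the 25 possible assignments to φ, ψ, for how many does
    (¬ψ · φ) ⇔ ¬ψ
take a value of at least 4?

15

value 4: 15 assignments (counts)
value 3: 4 assignments
value 2: 3 assignments
value 1: 2 assignments
value 0: 1 assignment
So 15 of the 25 assignments meet the threshold.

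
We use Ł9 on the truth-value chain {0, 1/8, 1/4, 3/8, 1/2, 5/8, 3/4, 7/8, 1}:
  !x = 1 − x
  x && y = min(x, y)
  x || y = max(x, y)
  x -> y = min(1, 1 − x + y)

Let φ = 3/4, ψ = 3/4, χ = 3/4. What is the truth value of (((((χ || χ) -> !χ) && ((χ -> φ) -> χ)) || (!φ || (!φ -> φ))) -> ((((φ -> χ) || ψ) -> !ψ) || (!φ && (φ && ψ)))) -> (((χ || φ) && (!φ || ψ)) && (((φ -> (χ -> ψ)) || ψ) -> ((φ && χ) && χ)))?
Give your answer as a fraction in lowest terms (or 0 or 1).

1

χ || χ = 3/4 || 3/4 = 3/4
!χ = !3/4 = 1/4
(χ || χ) -> !χ = 3/4 -> 1/4 = 1/2
χ -> φ = 3/4 -> 3/4 = 1
(χ -> φ) -> χ = 1 -> 3/4 = 3/4
((χ || χ) -> !χ) && ((χ -> φ) -> χ) = 1/2 && 3/4 = 1/2
!φ = !3/4 = 1/4
!φ = !3/4 = 1/4
!φ -> φ = 1/4 -> 3/4 = 1
!φ || (!φ -> φ) = 1/4 || 1 = 1
(((χ || χ) -> !χ) && ((χ -> φ) -> χ)) || (!φ || (!φ -> φ)) = 1/2 || 1 = 1
φ -> χ = 3/4 -> 3/4 = 1
(φ -> χ) || ψ = 1 || 3/4 = 1
!ψ = !3/4 = 1/4
((φ -> χ) || ψ) -> !ψ = 1 -> 1/4 = 1/4
!φ = !3/4 = 1/4
φ && ψ = 3/4 && 3/4 = 3/4
!φ && (φ && ψ) = 1/4 && 3/4 = 1/4
(((φ -> χ) || ψ) -> !ψ) || (!φ && (φ && ψ)) = 1/4 || 1/4 = 1/4
((((χ || χ) -> !χ) && ((χ -> φ) -> χ)) || (!φ || (!φ -> φ))) -> ((((φ -> χ) || ψ) -> !ψ) || (!φ && (φ && ψ))) = 1 -> 1/4 = 1/4
χ || φ = 3/4 || 3/4 = 3/4
!φ = !3/4 = 1/4
!φ || ψ = 1/4 || 3/4 = 3/4
(χ || φ) && (!φ || ψ) = 3/4 && 3/4 = 3/4
χ -> ψ = 3/4 -> 3/4 = 1
φ -> (χ -> ψ) = 3/4 -> 1 = 1
(φ -> (χ -> ψ)) || ψ = 1 || 3/4 = 1
φ && χ = 3/4 && 3/4 = 3/4
(φ && χ) && χ = 3/4 && 3/4 = 3/4
((φ -> (χ -> ψ)) || ψ) -> ((φ && χ) && χ) = 1 -> 3/4 = 3/4
((χ || φ) && (!φ || ψ)) && (((φ -> (χ -> ψ)) || ψ) -> ((φ && χ) && χ)) = 3/4 && 3/4 = 3/4
(((((χ || χ) -> !χ) && ((χ -> φ) -> χ)) || (!φ || (!φ -> φ))) -> ((((φ -> χ) || ψ) -> !ψ) || (!φ && (φ && ψ)))) -> (((χ || φ) && (!φ || ψ)) && (((φ -> (χ -> ψ)) || ψ) -> ((φ && χ) && χ))) = 1/4 -> 3/4 = 1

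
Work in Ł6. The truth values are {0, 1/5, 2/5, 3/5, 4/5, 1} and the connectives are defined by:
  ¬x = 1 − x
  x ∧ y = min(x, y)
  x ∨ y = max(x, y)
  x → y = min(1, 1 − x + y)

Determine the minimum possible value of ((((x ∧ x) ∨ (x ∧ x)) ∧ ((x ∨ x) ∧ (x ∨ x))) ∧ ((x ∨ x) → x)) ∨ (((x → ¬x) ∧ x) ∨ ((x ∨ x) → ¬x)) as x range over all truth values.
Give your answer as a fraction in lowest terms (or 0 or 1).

4/5

Take x = 3/5:
x ∧ x = 3/5 ∧ 3/5 = 3/5
x ∧ x = 3/5 ∧ 3/5 = 3/5
(x ∧ x) ∨ (x ∧ x) = 3/5 ∨ 3/5 = 3/5
x ∨ x = 3/5 ∨ 3/5 = 3/5
x ∨ x = 3/5 ∨ 3/5 = 3/5
(x ∨ x) ∧ (x ∨ x) = 3/5 ∧ 3/5 = 3/5
((x ∧ x) ∨ (x ∧ x)) ∧ ((x ∨ x) ∧ (x ∨ x)) = 3/5 ∧ 3/5 = 3/5
x ∨ x = 3/5 ∨ 3/5 = 3/5
(x ∨ x) → x = 3/5 → 3/5 = 1
(((x ∧ x) ∨ (x ∧ x)) ∧ ((x ∨ x) ∧ (x ∨ x))) ∧ ((x ∨ x) → x) = 3/5 ∧ 1 = 3/5
¬x = ¬3/5 = 2/5
x → ¬x = 3/5 → 2/5 = 4/5
(x → ¬x) ∧ x = 4/5 ∧ 3/5 = 3/5
x ∨ x = 3/5 ∨ 3/5 = 3/5
¬x = ¬3/5 = 2/5
(x ∨ x) → ¬x = 3/5 → 2/5 = 4/5
((x → ¬x) ∧ x) ∨ ((x ∨ x) → ¬x) = 3/5 ∨ 4/5 = 4/5
((((x ∧ x) ∨ (x ∧ x)) ∧ ((x ∨ x) ∧ (x ∨ x))) ∧ ((x ∨ x) → x)) ∨ (((x → ¬x) ∧ x) ∨ ((x ∨ x) → ¬x)) = 3/5 ∨ 4/5 = 4/5
No assignment yields a value below 4/5, so this is the minimum.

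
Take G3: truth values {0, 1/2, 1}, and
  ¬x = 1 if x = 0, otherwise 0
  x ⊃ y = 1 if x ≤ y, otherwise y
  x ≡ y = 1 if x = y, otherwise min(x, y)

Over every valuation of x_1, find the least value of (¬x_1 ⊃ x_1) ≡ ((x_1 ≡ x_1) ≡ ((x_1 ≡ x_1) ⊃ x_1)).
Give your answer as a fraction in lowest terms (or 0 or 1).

Take x_1 = 1/2:
¬x_1 = ¬1/2 = 0
¬x_1 ⊃ x_1 = 0 ⊃ 1/2 = 1
x_1 ≡ x_1 = 1/2 ≡ 1/2 = 1
x_1 ≡ x_1 = 1/2 ≡ 1/2 = 1
(x_1 ≡ x_1) ⊃ x_1 = 1 ⊃ 1/2 = 1/2
(x_1 ≡ x_1) ≡ ((x_1 ≡ x_1) ⊃ x_1) = 1 ≡ 1/2 = 1/2
(¬x_1 ⊃ x_1) ≡ ((x_1 ≡ x_1) ≡ ((x_1 ≡ x_1) ⊃ x_1)) = 1 ≡ 1/2 = 1/2
No assignment yields a value below 1/2, so this is the minimum.

1/2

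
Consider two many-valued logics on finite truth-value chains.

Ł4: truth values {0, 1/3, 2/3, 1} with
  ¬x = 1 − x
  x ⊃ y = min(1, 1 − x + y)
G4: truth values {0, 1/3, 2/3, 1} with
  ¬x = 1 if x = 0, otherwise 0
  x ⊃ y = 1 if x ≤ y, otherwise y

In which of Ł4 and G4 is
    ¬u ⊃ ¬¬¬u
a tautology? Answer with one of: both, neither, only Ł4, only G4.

In Ł4: every assignment gives 1 — tautology.
In G4: every assignment gives 1 — tautology.

both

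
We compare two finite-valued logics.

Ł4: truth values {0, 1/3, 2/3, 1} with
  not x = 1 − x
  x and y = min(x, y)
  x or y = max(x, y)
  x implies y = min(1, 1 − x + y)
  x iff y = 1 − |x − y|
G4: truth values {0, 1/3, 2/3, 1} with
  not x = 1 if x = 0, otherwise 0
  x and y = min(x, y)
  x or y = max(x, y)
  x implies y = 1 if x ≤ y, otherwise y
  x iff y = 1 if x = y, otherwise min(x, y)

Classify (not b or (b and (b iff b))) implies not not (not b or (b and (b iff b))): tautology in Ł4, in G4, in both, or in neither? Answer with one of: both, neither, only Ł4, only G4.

In Ł4: every assignment gives 1 — tautology.
In G4: every assignment gives 1 — tautology.

both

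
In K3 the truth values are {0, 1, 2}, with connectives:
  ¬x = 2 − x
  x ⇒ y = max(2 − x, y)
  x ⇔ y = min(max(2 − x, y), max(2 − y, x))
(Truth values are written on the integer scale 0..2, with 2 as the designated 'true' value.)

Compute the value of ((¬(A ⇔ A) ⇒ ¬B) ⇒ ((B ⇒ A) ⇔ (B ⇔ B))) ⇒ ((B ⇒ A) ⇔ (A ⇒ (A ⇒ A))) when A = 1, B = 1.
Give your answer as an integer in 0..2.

1

A ⇔ A = 1 ⇔ 1 = 1
¬(A ⇔ A) = ¬1 = 1
¬B = ¬1 = 1
¬(A ⇔ A) ⇒ ¬B = 1 ⇒ 1 = 1
B ⇒ A = 1 ⇒ 1 = 1
B ⇔ B = 1 ⇔ 1 = 1
(B ⇒ A) ⇔ (B ⇔ B) = 1 ⇔ 1 = 1
(¬(A ⇔ A) ⇒ ¬B) ⇒ ((B ⇒ A) ⇔ (B ⇔ B)) = 1 ⇒ 1 = 1
B ⇒ A = 1 ⇒ 1 = 1
A ⇒ A = 1 ⇒ 1 = 1
A ⇒ (A ⇒ A) = 1 ⇒ 1 = 1
(B ⇒ A) ⇔ (A ⇒ (A ⇒ A)) = 1 ⇔ 1 = 1
((¬(A ⇔ A) ⇒ ¬B) ⇒ ((B ⇒ A) ⇔ (B ⇔ B))) ⇒ ((B ⇒ A) ⇔ (A ⇒ (A ⇒ A))) = 1 ⇒ 1 = 1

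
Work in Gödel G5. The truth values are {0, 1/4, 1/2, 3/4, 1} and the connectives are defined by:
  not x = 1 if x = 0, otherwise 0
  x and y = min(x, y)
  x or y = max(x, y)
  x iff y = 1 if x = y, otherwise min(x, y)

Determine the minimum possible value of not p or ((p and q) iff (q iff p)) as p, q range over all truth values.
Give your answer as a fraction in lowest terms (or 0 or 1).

1/4

Take p = 1/4, q = 1/4:
not p = not 1/4 = 0
p and q = 1/4 and 1/4 = 1/4
q iff p = 1/4 iff 1/4 = 1
(p and q) iff (q iff p) = 1/4 iff 1 = 1/4
not p or ((p and q) iff (q iff p)) = 0 or 1/4 = 1/4
No assignment yields a value below 1/4, so this is the minimum.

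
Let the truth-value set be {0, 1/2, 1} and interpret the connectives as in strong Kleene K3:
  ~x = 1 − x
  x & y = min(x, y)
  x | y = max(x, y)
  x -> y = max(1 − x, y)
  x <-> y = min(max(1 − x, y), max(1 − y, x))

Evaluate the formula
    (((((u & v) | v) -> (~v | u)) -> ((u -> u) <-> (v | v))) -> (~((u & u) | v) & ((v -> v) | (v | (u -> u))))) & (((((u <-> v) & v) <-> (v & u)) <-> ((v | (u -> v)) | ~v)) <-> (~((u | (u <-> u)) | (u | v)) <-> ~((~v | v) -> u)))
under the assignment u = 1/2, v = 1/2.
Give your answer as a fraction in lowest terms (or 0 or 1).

u & v = 1/2 & 1/2 = 1/2
(u & v) | v = 1/2 | 1/2 = 1/2
~v = ~1/2 = 1/2
~v | u = 1/2 | 1/2 = 1/2
((u & v) | v) -> (~v | u) = 1/2 -> 1/2 = 1/2
u -> u = 1/2 -> 1/2 = 1/2
v | v = 1/2 | 1/2 = 1/2
(u -> u) <-> (v | v) = 1/2 <-> 1/2 = 1/2
(((u & v) | v) -> (~v | u)) -> ((u -> u) <-> (v | v)) = 1/2 -> 1/2 = 1/2
u & u = 1/2 & 1/2 = 1/2
(u & u) | v = 1/2 | 1/2 = 1/2
~((u & u) | v) = ~1/2 = 1/2
v -> v = 1/2 -> 1/2 = 1/2
u -> u = 1/2 -> 1/2 = 1/2
v | (u -> u) = 1/2 | 1/2 = 1/2
(v -> v) | (v | (u -> u)) = 1/2 | 1/2 = 1/2
~((u & u) | v) & ((v -> v) | (v | (u -> u))) = 1/2 & 1/2 = 1/2
((((u & v) | v) -> (~v | u)) -> ((u -> u) <-> (v | v))) -> (~((u & u) | v) & ((v -> v) | (v | (u -> u)))) = 1/2 -> 1/2 = 1/2
u <-> v = 1/2 <-> 1/2 = 1/2
(u <-> v) & v = 1/2 & 1/2 = 1/2
v & u = 1/2 & 1/2 = 1/2
((u <-> v) & v) <-> (v & u) = 1/2 <-> 1/2 = 1/2
u -> v = 1/2 -> 1/2 = 1/2
v | (u -> v) = 1/2 | 1/2 = 1/2
~v = ~1/2 = 1/2
(v | (u -> v)) | ~v = 1/2 | 1/2 = 1/2
(((u <-> v) & v) <-> (v & u)) <-> ((v | (u -> v)) | ~v) = 1/2 <-> 1/2 = 1/2
u <-> u = 1/2 <-> 1/2 = 1/2
u | (u <-> u) = 1/2 | 1/2 = 1/2
u | v = 1/2 | 1/2 = 1/2
(u | (u <-> u)) | (u | v) = 1/2 | 1/2 = 1/2
~((u | (u <-> u)) | (u | v)) = ~1/2 = 1/2
~v = ~1/2 = 1/2
~v | v = 1/2 | 1/2 = 1/2
(~v | v) -> u = 1/2 -> 1/2 = 1/2
~((~v | v) -> u) = ~1/2 = 1/2
~((u | (u <-> u)) | (u | v)) <-> ~((~v | v) -> u) = 1/2 <-> 1/2 = 1/2
((((u <-> v) & v) <-> (v & u)) <-> ((v | (u -> v)) | ~v)) <-> (~((u | (u <-> u)) | (u | v)) <-> ~((~v | v) -> u)) = 1/2 <-> 1/2 = 1/2
(((((u & v) | v) -> (~v | u)) -> ((u -> u) <-> (v | v))) -> (~((u & u) | v) & ((v -> v) | (v | (u -> u))))) & (((((u <-> v) & v) <-> (v & u)) <-> ((v | (u -> v)) | ~v)) <-> (~((u | (u <-> u)) | (u | v)) <-> ~((~v | v) -> u))) = 1/2 & 1/2 = 1/2

1/2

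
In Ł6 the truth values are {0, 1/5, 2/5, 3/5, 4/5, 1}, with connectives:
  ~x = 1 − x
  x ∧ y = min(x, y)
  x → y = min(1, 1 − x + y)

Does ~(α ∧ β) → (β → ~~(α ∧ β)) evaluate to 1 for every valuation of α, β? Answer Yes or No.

Counterexample: take α = 0, β = 1/5.
α ∧ β = 0 ∧ 1/5 = 0
~(α ∧ β) = ~0 = 1
α ∧ β = 0 ∧ 1/5 = 0
~(α ∧ β) = ~0 = 1
~~(α ∧ β) = ~1 = 0
β → ~~(α ∧ β) = 1/5 → 0 = 4/5
~(α ∧ β) → (β → ~~(α ∧ β)) = 1 → 4/5 = 4/5
This gives 4/5 ≠ 1.

No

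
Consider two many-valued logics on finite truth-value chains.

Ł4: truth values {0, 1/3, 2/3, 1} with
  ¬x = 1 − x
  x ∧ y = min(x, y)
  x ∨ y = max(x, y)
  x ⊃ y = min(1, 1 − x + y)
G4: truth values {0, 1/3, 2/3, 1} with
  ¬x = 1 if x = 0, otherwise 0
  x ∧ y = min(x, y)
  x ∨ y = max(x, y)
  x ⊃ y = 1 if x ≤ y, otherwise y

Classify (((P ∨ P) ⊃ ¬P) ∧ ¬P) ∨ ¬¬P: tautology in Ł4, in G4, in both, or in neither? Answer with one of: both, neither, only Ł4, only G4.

In Ł4: at P = 1/3 the value is 2/3 — not a tautology.
In G4: every assignment gives 1 — tautology.

only G4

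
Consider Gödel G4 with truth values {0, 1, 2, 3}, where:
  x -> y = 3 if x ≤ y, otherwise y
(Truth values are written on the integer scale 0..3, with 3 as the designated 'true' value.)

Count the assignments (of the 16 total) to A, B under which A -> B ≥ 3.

10

A = 0, B = 0 ↦ 3  ≥
A = 0, B = 1 ↦ 3  ≥
A = 0, B = 2 ↦ 3  ≥
A = 0, B = 3 ↦ 3  ≥
A = 1, B = 0 ↦ 0  <
A = 1, B = 1 ↦ 3  ≥
A = 1, B = 2 ↦ 3  ≥
A = 1, B = 3 ↦ 3  ≥
A = 2, B = 0 ↦ 0  <
A = 2, B = 1 ↦ 1  <
A = 2, B = 2 ↦ 3  ≥
A = 2, B = 3 ↦ 3  ≥
A = 3, B = 0 ↦ 0  <
A = 3, B = 1 ↦ 1  <
A = 3, B = 2 ↦ 2  <
A = 3, B = 3 ↦ 3  ≥
So 10 of the 16 assignments meet the threshold.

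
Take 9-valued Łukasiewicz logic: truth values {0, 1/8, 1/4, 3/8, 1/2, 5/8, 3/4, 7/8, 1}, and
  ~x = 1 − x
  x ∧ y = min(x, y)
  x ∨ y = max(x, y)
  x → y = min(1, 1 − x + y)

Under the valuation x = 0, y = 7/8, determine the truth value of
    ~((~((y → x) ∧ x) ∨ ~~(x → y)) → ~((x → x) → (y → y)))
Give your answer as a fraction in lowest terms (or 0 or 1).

1

y → x = 7/8 → 0 = 1/8
(y → x) ∧ x = 1/8 ∧ 0 = 0
~((y → x) ∧ x) = ~0 = 1
x → y = 0 → 7/8 = 1
~(x → y) = ~1 = 0
~~(x → y) = ~0 = 1
~((y → x) ∧ x) ∨ ~~(x → y) = 1 ∨ 1 = 1
x → x = 0 → 0 = 1
y → y = 7/8 → 7/8 = 1
(x → x) → (y → y) = 1 → 1 = 1
~((x → x) → (y → y)) = ~1 = 0
(~((y → x) ∧ x) ∨ ~~(x → y)) → ~((x → x) → (y → y)) = 1 → 0 = 0
~((~((y → x) ∧ x) ∨ ~~(x → y)) → ~((x → x) → (y → y))) = ~0 = 1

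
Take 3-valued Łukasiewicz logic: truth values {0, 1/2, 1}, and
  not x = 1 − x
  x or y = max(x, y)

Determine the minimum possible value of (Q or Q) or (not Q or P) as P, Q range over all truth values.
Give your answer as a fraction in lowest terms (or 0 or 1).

1/2

Take P = 0, Q = 1/2:
Q or Q = 1/2 or 1/2 = 1/2
not Q = not 1/2 = 1/2
not Q or P = 1/2 or 0 = 1/2
(Q or Q) or (not Q or P) = 1/2 or 1/2 = 1/2
No assignment yields a value below 1/2, so this is the minimum.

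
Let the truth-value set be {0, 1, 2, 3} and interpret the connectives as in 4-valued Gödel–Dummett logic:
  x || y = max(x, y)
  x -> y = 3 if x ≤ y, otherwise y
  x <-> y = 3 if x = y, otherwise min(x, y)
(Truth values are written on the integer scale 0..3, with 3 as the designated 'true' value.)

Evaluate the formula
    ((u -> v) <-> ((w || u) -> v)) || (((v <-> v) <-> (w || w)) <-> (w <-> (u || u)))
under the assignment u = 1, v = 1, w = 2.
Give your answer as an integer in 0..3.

u -> v = 1 -> 1 = 3
w || u = 2 || 1 = 2
(w || u) -> v = 2 -> 1 = 1
(u -> v) <-> ((w || u) -> v) = 3 <-> 1 = 1
v <-> v = 1 <-> 1 = 3
w || w = 2 || 2 = 2
(v <-> v) <-> (w || w) = 3 <-> 2 = 2
u || u = 1 || 1 = 1
w <-> (u || u) = 2 <-> 1 = 1
((v <-> v) <-> (w || w)) <-> (w <-> (u || u)) = 2 <-> 1 = 1
((u -> v) <-> ((w || u) -> v)) || (((v <-> v) <-> (w || w)) <-> (w <-> (u || u))) = 1 || 1 = 1

1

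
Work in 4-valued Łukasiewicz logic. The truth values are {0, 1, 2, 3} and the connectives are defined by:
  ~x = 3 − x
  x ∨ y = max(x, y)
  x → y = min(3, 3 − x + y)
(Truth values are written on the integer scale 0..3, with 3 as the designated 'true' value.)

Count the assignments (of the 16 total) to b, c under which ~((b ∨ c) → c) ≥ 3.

1

b = 0, c = 0 ↦ 0  <
b = 0, c = 1 ↦ 0  <
b = 0, c = 2 ↦ 0  <
b = 0, c = 3 ↦ 0  <
b = 1, c = 0 ↦ 1  <
b = 1, c = 1 ↦ 0  <
b = 1, c = 2 ↦ 0  <
b = 1, c = 3 ↦ 0  <
b = 2, c = 0 ↦ 2  <
b = 2, c = 1 ↦ 1  <
b = 2, c = 2 ↦ 0  <
b = 2, c = 3 ↦ 0  <
b = 3, c = 0 ↦ 3  ≥
b = 3, c = 1 ↦ 2  <
b = 3, c = 2 ↦ 1  <
b = 3, c = 3 ↦ 0  <
So 1 of the 16 assignments meets the threshold.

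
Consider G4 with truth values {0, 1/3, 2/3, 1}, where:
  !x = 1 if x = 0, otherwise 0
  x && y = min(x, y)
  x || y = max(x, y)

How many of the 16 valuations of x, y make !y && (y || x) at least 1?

x = 0, y = 0 ↦ 0  <
x = 0, y = 1/3 ↦ 0  <
x = 0, y = 2/3 ↦ 0  <
x = 0, y = 1 ↦ 0  <
x = 1/3, y = 0 ↦ 1/3  <
x = 1/3, y = 1/3 ↦ 0  <
x = 1/3, y = 2/3 ↦ 0  <
x = 1/3, y = 1 ↦ 0  <
x = 2/3, y = 0 ↦ 2/3  <
x = 2/3, y = 1/3 ↦ 0  <
x = 2/3, y = 2/3 ↦ 0  <
x = 2/3, y = 1 ↦ 0  <
x = 1, y = 0 ↦ 1  ≥
x = 1, y = 1/3 ↦ 0  <
x = 1, y = 2/3 ↦ 0  <
x = 1, y = 1 ↦ 0  <
So 1 of the 16 assignments meets the threshold.

1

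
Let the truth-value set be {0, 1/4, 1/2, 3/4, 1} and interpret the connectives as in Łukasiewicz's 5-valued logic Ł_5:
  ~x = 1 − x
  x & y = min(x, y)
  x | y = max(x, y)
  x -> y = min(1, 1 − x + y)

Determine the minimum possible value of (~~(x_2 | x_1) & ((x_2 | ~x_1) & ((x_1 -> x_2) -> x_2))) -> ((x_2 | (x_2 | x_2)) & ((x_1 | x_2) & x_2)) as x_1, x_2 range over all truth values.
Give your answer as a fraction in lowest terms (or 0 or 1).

1/2

Take x_1 = 1/2, x_2 = 0:
x_2 | x_1 = 0 | 1/2 = 1/2
~(x_2 | x_1) = ~1/2 = 1/2
~~(x_2 | x_1) = ~1/2 = 1/2
~x_1 = ~1/2 = 1/2
x_2 | ~x_1 = 0 | 1/2 = 1/2
x_1 -> x_2 = 1/2 -> 0 = 1/2
(x_1 -> x_2) -> x_2 = 1/2 -> 0 = 1/2
(x_2 | ~x_1) & ((x_1 -> x_2) -> x_2) = 1/2 & 1/2 = 1/2
~~(x_2 | x_1) & ((x_2 | ~x_1) & ((x_1 -> x_2) -> x_2)) = 1/2 & 1/2 = 1/2
x_2 | x_2 = 0 | 0 = 0
x_2 | (x_2 | x_2) = 0 | 0 = 0
x_1 | x_2 = 1/2 | 0 = 1/2
(x_1 | x_2) & x_2 = 1/2 & 0 = 0
(x_2 | (x_2 | x_2)) & ((x_1 | x_2) & x_2) = 0 & 0 = 0
(~~(x_2 | x_1) & ((x_2 | ~x_1) & ((x_1 -> x_2) -> x_2))) -> ((x_2 | (x_2 | x_2)) & ((x_1 | x_2) & x_2)) = 1/2 -> 0 = 1/2
No assignment yields a value below 1/2, so this is the minimum.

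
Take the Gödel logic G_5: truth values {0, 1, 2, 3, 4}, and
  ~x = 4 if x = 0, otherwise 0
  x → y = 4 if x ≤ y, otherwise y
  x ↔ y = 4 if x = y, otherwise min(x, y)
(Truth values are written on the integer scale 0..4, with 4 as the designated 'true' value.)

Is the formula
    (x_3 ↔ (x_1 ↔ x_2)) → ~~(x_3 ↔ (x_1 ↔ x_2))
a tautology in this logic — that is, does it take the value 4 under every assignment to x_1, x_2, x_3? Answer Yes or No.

Yes

At x_1 = 3, x_2 = 0, x_3 = 0, for instance:
x_1 ↔ x_2 = 3 ↔ 0 = 0
x_3 ↔ (x_1 ↔ x_2) = 0 ↔ 0 = 4
~(x_3 ↔ (x_1 ↔ x_2)) = ~4 = 0
~~(x_3 ↔ (x_1 ↔ x_2)) = ~0 = 4
(x_3 ↔ (x_1 ↔ x_2)) → ~~(x_3 ↔ (x_1 ↔ x_2)) = 4 → 4 = 4
and checking the remaining 124 assignments likewise gives ≥ 4 in every case.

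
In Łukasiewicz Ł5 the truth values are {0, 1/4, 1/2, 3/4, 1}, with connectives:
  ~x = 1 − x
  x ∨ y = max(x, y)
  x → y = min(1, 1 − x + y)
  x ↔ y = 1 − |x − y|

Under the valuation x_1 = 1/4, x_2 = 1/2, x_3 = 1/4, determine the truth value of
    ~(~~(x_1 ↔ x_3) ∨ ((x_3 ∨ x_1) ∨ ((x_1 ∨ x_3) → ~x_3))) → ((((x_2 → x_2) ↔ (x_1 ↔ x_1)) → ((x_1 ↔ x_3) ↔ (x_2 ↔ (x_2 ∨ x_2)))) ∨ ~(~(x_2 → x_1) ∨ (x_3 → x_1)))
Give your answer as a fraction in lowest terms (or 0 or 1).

x_1 ↔ x_3 = 1/4 ↔ 1/4 = 1
~(x_1 ↔ x_3) = ~1 = 0
~~(x_1 ↔ x_3) = ~0 = 1
x_3 ∨ x_1 = 1/4 ∨ 1/4 = 1/4
x_1 ∨ x_3 = 1/4 ∨ 1/4 = 1/4
~x_3 = ~1/4 = 3/4
(x_1 ∨ x_3) → ~x_3 = 1/4 → 3/4 = 1
(x_3 ∨ x_1) ∨ ((x_1 ∨ x_3) → ~x_3) = 1/4 ∨ 1 = 1
~~(x_1 ↔ x_3) ∨ ((x_3 ∨ x_1) ∨ ((x_1 ∨ x_3) → ~x_3)) = 1 ∨ 1 = 1
~(~~(x_1 ↔ x_3) ∨ ((x_3 ∨ x_1) ∨ ((x_1 ∨ x_3) → ~x_3))) = ~1 = 0
x_2 → x_2 = 1/2 → 1/2 = 1
x_1 ↔ x_1 = 1/4 ↔ 1/4 = 1
(x_2 → x_2) ↔ (x_1 ↔ x_1) = 1 ↔ 1 = 1
x_1 ↔ x_3 = 1/4 ↔ 1/4 = 1
x_2 ∨ x_2 = 1/2 ∨ 1/2 = 1/2
x_2 ↔ (x_2 ∨ x_2) = 1/2 ↔ 1/2 = 1
(x_1 ↔ x_3) ↔ (x_2 ↔ (x_2 ∨ x_2)) = 1 ↔ 1 = 1
((x_2 → x_2) ↔ (x_1 ↔ x_1)) → ((x_1 ↔ x_3) ↔ (x_2 ↔ (x_2 ∨ x_2))) = 1 → 1 = 1
x_2 → x_1 = 1/2 → 1/4 = 3/4
~(x_2 → x_1) = ~3/4 = 1/4
x_3 → x_1 = 1/4 → 1/4 = 1
~(x_2 → x_1) ∨ (x_3 → x_1) = 1/4 ∨ 1 = 1
~(~(x_2 → x_1) ∨ (x_3 → x_1)) = ~1 = 0
(((x_2 → x_2) ↔ (x_1 ↔ x_1)) → ((x_1 ↔ x_3) ↔ (x_2 ↔ (x_2 ∨ x_2)))) ∨ ~(~(x_2 → x_1) ∨ (x_3 → x_1)) = 1 ∨ 0 = 1
~(~~(x_1 ↔ x_3) ∨ ((x_3 ∨ x_1) ∨ ((x_1 ∨ x_3) → ~x_3))) → ((((x_2 → x_2) ↔ (x_1 ↔ x_1)) → ((x_1 ↔ x_3) ↔ (x_2 ↔ (x_2 ∨ x_2)))) ∨ ~(~(x_2 → x_1) ∨ (x_3 → x_1))) = 0 → 1 = 1

1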